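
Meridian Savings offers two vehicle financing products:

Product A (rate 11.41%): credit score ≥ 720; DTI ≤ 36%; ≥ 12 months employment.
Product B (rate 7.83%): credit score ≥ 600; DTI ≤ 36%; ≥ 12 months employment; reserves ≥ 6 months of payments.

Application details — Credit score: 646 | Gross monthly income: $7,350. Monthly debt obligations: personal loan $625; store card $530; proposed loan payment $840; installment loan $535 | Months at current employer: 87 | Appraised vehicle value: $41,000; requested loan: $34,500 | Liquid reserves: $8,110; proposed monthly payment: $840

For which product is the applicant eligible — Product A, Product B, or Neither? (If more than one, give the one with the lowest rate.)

Product B

Total debts = (625 + 530 + 840 + 535) = 2,530; DTI = 2,530/7,350 = 34.4%.
LTV = 34,500/41,000 = 84.1%.
Reserves = 8,110/840 = 9.7 months.
Product A: score 646 < 720; DTI 34.4% ≤ 36%; employment 87 ≥ 12 mo → does not qualify.
Product B: score 646 ≥ 600; DTI 34.4% ≤ 36%; employment 87 ≥ 12 mo; reserves 9.7 ≥ 6 mo → qualifies.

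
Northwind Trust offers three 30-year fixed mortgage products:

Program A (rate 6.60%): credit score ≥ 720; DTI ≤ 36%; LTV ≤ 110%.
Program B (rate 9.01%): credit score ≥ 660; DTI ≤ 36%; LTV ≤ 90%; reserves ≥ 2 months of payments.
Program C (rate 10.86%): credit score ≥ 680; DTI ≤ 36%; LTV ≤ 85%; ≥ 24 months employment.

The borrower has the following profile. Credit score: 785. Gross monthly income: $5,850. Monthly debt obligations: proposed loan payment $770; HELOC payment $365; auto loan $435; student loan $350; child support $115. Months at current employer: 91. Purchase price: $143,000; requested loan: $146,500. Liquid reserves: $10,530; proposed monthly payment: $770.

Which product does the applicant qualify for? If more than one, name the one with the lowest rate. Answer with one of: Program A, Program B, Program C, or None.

Total debts = (770 + 365 + 435 + 350 + 115) = 2,035; DTI = 2,035/5,850 = 34.8%.
LTV = 146,500/143,000 = 102.4%.
Reserves = 10,530/770 = 13.7 months.
Program A: score 785 ≥ 720; DTI 34.8% ≤ 36%; LTV 102.4% ≤ 110% → qualifies.
Program B: score 785 ≥ 660; DTI 34.8% ≤ 36%; LTV 102.4% > 90%; reserves 13.7 ≥ 2 mo → does not qualify.
Program C: score 785 ≥ 680; DTI 34.8% ≤ 36%; LTV 102.4% > 85%; employment 91 ≥ 24 mo → does not qualify.

Program A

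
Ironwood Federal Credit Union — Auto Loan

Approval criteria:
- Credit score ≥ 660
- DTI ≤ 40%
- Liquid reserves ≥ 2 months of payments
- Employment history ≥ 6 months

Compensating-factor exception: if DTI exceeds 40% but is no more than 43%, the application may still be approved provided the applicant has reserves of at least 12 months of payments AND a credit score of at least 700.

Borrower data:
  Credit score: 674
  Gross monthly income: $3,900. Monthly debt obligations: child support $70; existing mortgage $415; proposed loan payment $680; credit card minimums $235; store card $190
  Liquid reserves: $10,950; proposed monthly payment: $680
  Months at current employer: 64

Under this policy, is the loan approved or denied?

Denied

Credit score 674 ≥ 660 (meets base)
Total debts = (70 + 415 + 680 + 235 + 190) = 1,590. DTI = 1,590/3,900 = 40.8% > 40% — standard DTI limit exceeded.
Reserves = 10,950/680 = 16.1 months ≥ 2
Employment 64 ≥ 6 months
DTI 40.8% is within the 40%–43% exception band; checking compensating factors.
Reserves 16.1 ≥ 12 months; credit score 674 < 700.
Compensating-factor requirement not fully met.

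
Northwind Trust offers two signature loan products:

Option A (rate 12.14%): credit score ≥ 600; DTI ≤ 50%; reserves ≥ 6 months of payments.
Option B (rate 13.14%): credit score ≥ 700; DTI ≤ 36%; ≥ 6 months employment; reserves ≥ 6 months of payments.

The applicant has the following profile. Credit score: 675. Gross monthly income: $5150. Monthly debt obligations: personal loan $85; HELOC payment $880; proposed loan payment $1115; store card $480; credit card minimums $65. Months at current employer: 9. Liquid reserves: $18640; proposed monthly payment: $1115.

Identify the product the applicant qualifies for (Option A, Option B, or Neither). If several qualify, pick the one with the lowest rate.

Neither

Total debts = (85 + 880 + 1,115 + 480 + 65) = 2,625; DTI = 2,625/5,150 = 51%.
Reserves = 18,640/1,115 = 16.7 months.
Option A: score 675 ≥ 600; DTI 51% > 50%; reserves 16.7 ≥ 6 mo → does not qualify.
Option B: score 675 < 700; DTI 51% > 36%; employment 9 ≥ 6 mo; reserves 16.7 ≥ 6 mo → does not qualify.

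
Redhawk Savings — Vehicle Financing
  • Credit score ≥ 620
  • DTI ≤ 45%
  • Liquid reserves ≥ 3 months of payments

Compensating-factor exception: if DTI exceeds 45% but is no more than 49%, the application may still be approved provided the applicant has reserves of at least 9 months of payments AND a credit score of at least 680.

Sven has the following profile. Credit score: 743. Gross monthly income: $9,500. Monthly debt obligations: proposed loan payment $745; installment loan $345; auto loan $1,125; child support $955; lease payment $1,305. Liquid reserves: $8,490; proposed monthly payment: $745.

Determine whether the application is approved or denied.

Approved

Credit score 743 ≥ 620 (meets base)
Total debts = (745 + 345 + 1,125 + 955 + 1,305) = 4,475. DTI = 4,475/9,500 = 47.1% > 45% — standard DTI limit exceeded.
Reserves = 8,490/745 = 11.4 months ≥ 3
DTI 47.1% is within the 45%–49% exception band; checking compensating factors.
Override check — reserves: 11.4 mo (ok); score: 743 (ok).
Both compensating conditions met → exception applies.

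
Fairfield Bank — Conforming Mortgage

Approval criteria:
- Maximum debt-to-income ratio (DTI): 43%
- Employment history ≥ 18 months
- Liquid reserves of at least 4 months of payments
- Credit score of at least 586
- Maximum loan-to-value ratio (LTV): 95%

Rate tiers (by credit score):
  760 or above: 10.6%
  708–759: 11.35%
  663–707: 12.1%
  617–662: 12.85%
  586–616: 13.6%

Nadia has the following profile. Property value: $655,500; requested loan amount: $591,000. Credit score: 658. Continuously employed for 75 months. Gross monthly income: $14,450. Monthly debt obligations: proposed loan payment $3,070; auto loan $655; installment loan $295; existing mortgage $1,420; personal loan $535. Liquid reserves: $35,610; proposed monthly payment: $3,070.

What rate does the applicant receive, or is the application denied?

Credit score 658 ≥ 586 (meets minimum)
Reserves: 35,610 ÷ 3,070 = 11.6 months (meets 4-month minimum)
Total monthly debts = (3,070 + 655 + 295 + 1,420 + 535) = 5,975. Debt-to-income = 5,975/14,450 = 41.3% — meets 43% limit
Employment 75 ≥ 18 months
LTV = 591,000/655,500 = 90.2% ≤ 95%
All requirements met. Score 658 falls in the 617–662 tier → 12.85%.

Approved at 12.85%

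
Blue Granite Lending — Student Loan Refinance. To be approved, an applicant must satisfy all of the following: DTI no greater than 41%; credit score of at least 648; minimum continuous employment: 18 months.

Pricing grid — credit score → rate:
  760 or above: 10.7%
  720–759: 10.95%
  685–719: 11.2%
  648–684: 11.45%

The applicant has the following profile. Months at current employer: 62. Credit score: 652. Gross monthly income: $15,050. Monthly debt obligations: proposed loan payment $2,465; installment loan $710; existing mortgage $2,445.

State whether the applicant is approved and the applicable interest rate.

Approved at 11.45%

Credit score 652 ≥ 648 (meets minimum)
Total monthly debts = (2,465 + 710 + 2,445) = 5,620. DTI = 5,620/15,050 = 37.3% ≤ 41%
Employment 62 ≥ 18 months
All requirements met. Score 652 falls in the 648–684 tier → 11.45%.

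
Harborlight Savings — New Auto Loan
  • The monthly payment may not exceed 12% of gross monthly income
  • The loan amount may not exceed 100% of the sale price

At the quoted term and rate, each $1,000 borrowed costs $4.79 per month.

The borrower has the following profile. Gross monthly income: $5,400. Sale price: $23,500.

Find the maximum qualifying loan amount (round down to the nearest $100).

Payment cap: 12% × $5,400 = $648/month.
At $4.79 per $1,000, that supports 648/4.79 × 1,000 ≈ $135,281 → $135,200.
LTV cap: 100% × $23,500 = $23,500 → $23,500.
Binding constraint: loan-to-value.

$23,500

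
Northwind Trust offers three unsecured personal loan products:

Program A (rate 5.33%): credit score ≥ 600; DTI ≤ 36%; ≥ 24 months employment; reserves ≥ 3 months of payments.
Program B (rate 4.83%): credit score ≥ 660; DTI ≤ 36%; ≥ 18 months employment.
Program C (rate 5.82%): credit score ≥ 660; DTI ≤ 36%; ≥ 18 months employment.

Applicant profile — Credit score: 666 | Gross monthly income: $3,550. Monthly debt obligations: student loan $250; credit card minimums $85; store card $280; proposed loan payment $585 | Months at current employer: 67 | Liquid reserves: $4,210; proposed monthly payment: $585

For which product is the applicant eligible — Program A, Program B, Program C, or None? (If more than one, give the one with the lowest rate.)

Total debts = (250 + 85 + 280 + 585) = 1,200; DTI = 1,200/3,550 = 33.8%.
Reserves = 4,210/585 = 7.2 months.
Program A: score 666 ≥ 600; DTI 33.8% ≤ 36%; employment 67 ≥ 24 mo; reserves 7.2 ≥ 3 mo → qualifies.
Program B: score 666 ≥ 660; DTI 33.8% ≤ 36%; employment 67 ≥ 18 mo → qualifies.
Program C: score 666 ≥ 660; DTI 33.8% ≤ 36%; employment 67 ≥ 18 mo → qualifies.
Qualifying: Program A, Program B, Program C. Lowest rate is 4.83% → Program B.

Program B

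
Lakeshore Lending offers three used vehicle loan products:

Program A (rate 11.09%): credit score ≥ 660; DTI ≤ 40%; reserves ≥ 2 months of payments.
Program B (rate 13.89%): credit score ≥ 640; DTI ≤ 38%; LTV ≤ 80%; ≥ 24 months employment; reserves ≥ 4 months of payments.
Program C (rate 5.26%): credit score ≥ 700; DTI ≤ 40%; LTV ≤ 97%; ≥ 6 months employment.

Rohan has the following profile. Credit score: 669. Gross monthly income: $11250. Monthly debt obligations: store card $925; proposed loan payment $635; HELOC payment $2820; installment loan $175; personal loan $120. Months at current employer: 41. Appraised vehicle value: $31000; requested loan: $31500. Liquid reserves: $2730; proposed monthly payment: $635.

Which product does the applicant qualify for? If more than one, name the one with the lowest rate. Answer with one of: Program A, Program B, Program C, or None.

Total debts = (925 + 635 + 2,820 + 175 + 120) = 4,675; DTI = 4,675/11,250 = 41.6%.
LTV = 31,500/31,000 = 101.6%.
Reserves = 2,730/635 = 4.3 months.
Program A: score 669 ≥ 660; DTI 41.6% > 40%; reserves 4.3 ≥ 2 mo → does not qualify.
Program B: score 669 ≥ 640; DTI 41.6% > 38%; LTV 101.6% > 80%; employment 41 ≥ 24 mo; reserves 4.3 ≥ 4 mo → does not qualify.
Program C: score 669 < 700; DTI 41.6% > 40%; LTV 101.6% > 97%; employment 41 ≥ 6 mo → does not qualify.

None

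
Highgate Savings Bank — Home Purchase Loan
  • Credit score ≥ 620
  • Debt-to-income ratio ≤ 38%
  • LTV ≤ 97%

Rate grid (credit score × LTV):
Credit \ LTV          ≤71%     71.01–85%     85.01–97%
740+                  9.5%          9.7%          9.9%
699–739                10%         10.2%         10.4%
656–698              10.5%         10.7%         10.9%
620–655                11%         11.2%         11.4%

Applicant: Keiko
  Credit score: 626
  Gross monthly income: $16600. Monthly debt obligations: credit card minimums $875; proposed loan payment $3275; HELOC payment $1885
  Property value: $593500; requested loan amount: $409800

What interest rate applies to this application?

Credit score 626 ≥ 620; Total monthly debts = (875 + 3,275 + 1,885) = 6,035. Debt-to-income = 6,035/16,600 = 36.4% — meets 38% limit
LTV: 409,800 ÷ 593,500 = 69%, within 97% cap
Row: 626 falls in 620–655. Column: 69% falls in ≤71%. Rate = 11%.

11%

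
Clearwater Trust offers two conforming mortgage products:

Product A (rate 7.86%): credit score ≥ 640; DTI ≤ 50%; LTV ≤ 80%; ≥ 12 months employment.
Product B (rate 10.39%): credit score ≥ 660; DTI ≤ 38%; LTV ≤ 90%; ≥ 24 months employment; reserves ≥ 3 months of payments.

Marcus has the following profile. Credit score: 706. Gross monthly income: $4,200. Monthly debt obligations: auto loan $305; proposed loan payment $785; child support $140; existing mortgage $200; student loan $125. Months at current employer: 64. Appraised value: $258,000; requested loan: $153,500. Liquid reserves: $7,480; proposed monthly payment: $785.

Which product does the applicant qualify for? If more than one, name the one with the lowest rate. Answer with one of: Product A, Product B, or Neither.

Total debts = (305 + 785 + 140 + 200 + 125) = 1,555; DTI = 1,555/4,200 = 37%.
LTV = 153,500/258,000 = 59.5%.
Reserves = 7,480/785 = 9.5 months.
Product A: score 706 ≥ 640; DTI 37% ≤ 50%; LTV 59.5% ≤ 80%; employment 64 ≥ 12 mo → qualifies.
Product B: score 706 ≥ 660; DTI 37% ≤ 38%; LTV 59.5% ≤ 90%; employment 64 ≥ 24 mo; reserves 9.5 ≥ 3 mo → qualifies.
Qualifying: Product A, Product B. Lowest rate is 7.86% → Product A.

Product A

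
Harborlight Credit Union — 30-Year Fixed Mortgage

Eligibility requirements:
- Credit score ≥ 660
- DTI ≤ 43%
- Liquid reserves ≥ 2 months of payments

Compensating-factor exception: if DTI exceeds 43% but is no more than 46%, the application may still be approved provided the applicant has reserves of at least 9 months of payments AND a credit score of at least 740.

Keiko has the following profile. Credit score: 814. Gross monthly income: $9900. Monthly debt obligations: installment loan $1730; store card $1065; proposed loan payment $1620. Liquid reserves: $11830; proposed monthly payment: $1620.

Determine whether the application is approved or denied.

Denied

Credit score 814 ≥ 660 (meets base)
Total debts = (1,730 + 1,065 + 1,620) = 4,415. DTI = 4,415/9,900 = 44.6% > 43% — standard DTI limit exceeded.
Reserves: 11,830 ÷ 1,620 = 7.3 months (meets 2-month minimum)
44.6% falls in the override range (43%–46%), so the compensating-factor test applies.
Reserves 7.3 < 9 months; credit score 814 ≥ 740.
Compensating-factor requirement not fully met.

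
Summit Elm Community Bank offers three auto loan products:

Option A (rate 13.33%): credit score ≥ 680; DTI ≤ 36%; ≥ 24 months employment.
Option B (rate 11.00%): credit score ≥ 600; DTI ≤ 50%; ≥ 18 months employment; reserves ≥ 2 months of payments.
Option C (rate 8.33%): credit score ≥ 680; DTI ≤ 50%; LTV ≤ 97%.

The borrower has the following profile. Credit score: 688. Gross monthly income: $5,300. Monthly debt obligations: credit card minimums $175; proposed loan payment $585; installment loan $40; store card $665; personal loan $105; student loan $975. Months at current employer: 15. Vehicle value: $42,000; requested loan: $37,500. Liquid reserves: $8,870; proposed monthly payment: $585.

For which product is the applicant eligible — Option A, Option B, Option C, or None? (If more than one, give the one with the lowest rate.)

Option C

Total debts = (175 + 585 + 40 + 665 + 105 + 975) = 2,545; DTI = 2,545/5,300 = 48%.
LTV = 37,500/42,000 = 89.3%.
Reserves = 8,870/585 = 15.2 months.
Option A: score 688 ≥ 680; DTI 48% > 36%; employment 15 < 24 mo → does not qualify.
Option B: score 688 ≥ 600; DTI 48% ≤ 50%; employment 15 < 18 mo; reserves 15.2 ≥ 2 mo → does not qualify.
Option C: score 688 ≥ 680; DTI 48% ≤ 50%; LTV 89.3% ≤ 97% → qualifies.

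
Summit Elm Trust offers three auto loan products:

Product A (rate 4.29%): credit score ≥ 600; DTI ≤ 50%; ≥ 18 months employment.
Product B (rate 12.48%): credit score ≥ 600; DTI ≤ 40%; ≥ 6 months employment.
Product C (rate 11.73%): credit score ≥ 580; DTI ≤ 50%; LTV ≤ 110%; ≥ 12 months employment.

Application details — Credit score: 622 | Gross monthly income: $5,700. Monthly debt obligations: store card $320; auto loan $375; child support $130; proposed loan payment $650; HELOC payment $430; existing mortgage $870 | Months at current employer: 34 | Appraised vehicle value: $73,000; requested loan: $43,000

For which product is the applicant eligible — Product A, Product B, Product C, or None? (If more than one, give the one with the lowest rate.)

Total debts = (320 + 375 + 130 + 650 + 430 + 870) = 2,775; DTI = 2,775/5,700 = 48.7%.
LTV = 43,000/73,000 = 58.9%.
Product A: score 622 ≥ 600; DTI 48.7% ≤ 50%; employment 34 ≥ 18 mo → qualifies.
Product B: score 622 ≥ 600; DTI 48.7% > 40%; employment 34 ≥ 6 mo → does not qualify.
Product C: score 622 ≥ 580; DTI 48.7% ≤ 50%; LTV 58.9% ≤ 110%; employment 34 ≥ 12 mo → qualifies.
Qualifying: Product A, Product C. Lowest rate is 4.29% → Product A.

Product A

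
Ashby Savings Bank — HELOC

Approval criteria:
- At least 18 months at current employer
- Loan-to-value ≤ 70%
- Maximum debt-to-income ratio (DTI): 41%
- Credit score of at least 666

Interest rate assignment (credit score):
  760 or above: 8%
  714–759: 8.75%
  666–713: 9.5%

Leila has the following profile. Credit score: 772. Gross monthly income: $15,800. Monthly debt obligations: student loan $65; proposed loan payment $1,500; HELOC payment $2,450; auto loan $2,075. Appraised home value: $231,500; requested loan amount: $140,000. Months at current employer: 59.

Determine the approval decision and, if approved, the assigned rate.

Credit score 772 ≥ 666 (meets minimum)
Employment 59 ≥ 18 months
Total monthly debts = (65 + 1,500 + 2,450 + 2,075) = 6,090. DTI: 6,090 ÷ 15,800 = 38.5%, within the 41% cap
LTV: 140,000 ÷ 231,500 = 60.5%, within 70% cap
All requirements met. Score 772 falls in the 760 or above tier → 8%.

Approved at 8%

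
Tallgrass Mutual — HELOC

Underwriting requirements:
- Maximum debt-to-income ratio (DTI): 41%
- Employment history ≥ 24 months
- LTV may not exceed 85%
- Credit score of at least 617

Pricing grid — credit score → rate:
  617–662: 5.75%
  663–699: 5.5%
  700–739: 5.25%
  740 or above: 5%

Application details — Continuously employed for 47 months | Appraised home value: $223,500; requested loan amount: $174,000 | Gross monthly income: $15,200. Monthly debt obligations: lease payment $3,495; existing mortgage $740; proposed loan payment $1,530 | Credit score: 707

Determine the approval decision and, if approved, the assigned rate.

Approved at 5.25%

Credit score 707 ≥ 617 (meets minimum)
Employment 47 ≥ 24 months
LTV = 174,000/223,500 = 77.9% ≤ 85%
Total monthly debts = (3,495 + 740 + 1,530) = 5,765. Debt-to-income = 5,765/15,200 = 37.9% — meets 41% limit
All requirements met. Score 707 falls in the 700–739 tier → 5.25%.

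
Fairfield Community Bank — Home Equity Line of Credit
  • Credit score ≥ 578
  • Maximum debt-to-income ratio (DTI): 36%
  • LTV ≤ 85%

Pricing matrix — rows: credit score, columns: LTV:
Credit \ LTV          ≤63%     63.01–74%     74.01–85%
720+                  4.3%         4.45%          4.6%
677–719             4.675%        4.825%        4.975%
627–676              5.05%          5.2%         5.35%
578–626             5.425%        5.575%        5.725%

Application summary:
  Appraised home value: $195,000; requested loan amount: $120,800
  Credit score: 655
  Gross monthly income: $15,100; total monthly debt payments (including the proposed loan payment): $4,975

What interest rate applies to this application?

5.05%

Credit score 655 ≥ 578; DTI: 4,975 ÷ 15,100 = 32.9%, within the 36% cap
LTV: 120,800 ÷ 195,000 = 61.9%, within 85% cap
Credit 655 → row 627–676; LTV 61.9% → column ≤63%. Grid cell → 5.05%.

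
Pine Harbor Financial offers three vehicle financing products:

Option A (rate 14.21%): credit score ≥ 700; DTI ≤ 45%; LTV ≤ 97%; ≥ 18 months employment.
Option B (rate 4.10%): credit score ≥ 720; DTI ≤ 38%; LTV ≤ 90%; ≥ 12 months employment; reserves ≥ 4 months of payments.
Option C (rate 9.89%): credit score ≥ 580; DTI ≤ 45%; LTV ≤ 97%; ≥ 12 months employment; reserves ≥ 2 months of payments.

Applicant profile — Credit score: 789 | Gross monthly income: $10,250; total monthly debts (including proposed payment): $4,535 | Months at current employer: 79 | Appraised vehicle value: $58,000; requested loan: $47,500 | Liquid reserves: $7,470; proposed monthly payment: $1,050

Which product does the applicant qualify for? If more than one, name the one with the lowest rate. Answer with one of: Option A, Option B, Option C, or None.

DTI = 4,535/10,250 = 44.2%.
LTV = 47,500/58,000 = 81.9%.
Reserves = 7,470/1,050 = 7.1 months.
Option A: score 789 ≥ 700; DTI 44.2% ≤ 45%; LTV 81.9% ≤ 97%; employment 79 ≥ 18 mo → qualifies.
Option B: score 789 ≥ 720; DTI 44.2% > 38%; LTV 81.9% ≤ 90%; employment 79 ≥ 12 mo; reserves 7.1 ≥ 4 mo → does not qualify.
Option C: score 789 ≥ 580; DTI 44.2% ≤ 45%; LTV 81.9% ≤ 97%; employment 79 ≥ 12 mo; reserves 7.1 ≥ 2 mo → qualifies.
Qualifying: Option A, Option C. Lowest rate is 9.89% → Option C.

Option C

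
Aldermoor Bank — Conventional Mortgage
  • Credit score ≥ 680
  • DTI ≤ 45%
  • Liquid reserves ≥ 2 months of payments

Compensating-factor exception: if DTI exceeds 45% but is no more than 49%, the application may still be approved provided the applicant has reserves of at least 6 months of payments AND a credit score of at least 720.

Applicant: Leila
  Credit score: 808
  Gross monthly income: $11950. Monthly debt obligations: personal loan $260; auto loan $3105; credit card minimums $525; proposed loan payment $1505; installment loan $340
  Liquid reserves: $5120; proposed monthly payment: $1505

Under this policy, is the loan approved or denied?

Denied

Credit score 808 ≥ 680 (meets base)
Total debts = (260 + 3,105 + 525 + 1,505 + 340) = 5,735. DTI: 5,735 ÷ 11,950 = 48%, over the 45% base limit.
Reserves = 5,120/1,505 = 3.4 months ≥ 2
DTI 48% is within the 45%–49% exception band; checking compensating factors.
Override check — reserves: 3.4 mo (short of 6); score: 808 (ok).
Override conditions not both satisfied; exception does not apply.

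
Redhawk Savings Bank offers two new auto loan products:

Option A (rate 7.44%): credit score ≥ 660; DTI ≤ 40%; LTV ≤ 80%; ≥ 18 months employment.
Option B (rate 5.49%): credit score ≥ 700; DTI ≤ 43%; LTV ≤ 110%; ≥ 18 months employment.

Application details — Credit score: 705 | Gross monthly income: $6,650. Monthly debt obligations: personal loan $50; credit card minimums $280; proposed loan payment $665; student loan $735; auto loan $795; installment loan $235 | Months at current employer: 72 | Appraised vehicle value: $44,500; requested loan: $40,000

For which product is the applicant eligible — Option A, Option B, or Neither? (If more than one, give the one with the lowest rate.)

Total debts = (50 + 280 + 665 + 735 + 795 + 235) = 2,760; DTI = 2,760/6,650 = 41.5%.
LTV = 40,000/44,500 = 89.9%.
Option A: score 705 ≥ 660; DTI 41.5% > 40%; LTV 89.9% > 80%; employment 72 ≥ 18 mo → does not qualify.
Option B: score 705 ≥ 700; DTI 41.5% ≤ 43%; LTV 89.9% ≤ 110%; employment 72 ≥ 18 mo → qualifies.

Option B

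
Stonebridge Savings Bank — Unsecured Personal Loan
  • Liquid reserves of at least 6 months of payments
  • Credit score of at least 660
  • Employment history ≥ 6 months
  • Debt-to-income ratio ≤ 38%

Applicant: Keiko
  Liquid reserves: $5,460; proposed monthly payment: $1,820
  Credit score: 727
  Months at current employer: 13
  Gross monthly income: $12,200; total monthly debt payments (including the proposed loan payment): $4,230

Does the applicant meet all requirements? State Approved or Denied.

Reserves = 5,460/1,820 = 3.0 months < 6
Credit score 727 ≥ 660 (meets)
Employment 13 ≥ 6 months
DTI = 4,230/12,200 = 34.7% ≤ 38%
Fails on reserves.

Denied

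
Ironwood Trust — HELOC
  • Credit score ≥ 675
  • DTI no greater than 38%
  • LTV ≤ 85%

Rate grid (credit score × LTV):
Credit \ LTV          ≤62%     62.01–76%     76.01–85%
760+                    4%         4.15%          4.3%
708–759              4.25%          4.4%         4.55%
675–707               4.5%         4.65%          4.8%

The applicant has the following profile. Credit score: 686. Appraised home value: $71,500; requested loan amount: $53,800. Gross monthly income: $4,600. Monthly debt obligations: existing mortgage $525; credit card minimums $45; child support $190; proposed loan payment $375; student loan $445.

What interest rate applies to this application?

4.65%

Credit score 686 ≥ 675; Total monthly debts = (525 + 45 + 190 + 375 + 445) = 1,580. DTI = 1,580/4,600 = 34.3% ≤ 38%
LTV: 53,800 ÷ 71,500 = 75.2%, within 85% cap
Score 686 is in the 675–707 band; LTV 75.2% is in the 62.01–76% band → 4.65%.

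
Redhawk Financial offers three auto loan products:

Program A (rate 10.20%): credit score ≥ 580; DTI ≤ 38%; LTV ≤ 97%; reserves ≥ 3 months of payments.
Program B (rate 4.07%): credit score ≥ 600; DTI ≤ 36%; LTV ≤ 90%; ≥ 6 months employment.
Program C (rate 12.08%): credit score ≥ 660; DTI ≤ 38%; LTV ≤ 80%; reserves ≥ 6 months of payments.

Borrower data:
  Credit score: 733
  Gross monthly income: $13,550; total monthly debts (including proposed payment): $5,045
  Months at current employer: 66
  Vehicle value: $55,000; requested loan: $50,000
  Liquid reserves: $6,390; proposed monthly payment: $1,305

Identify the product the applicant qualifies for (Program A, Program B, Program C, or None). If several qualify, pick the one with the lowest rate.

Program A

DTI = 5,045/13,550 = 37.2%.
LTV = 50,000/55,000 = 90.9%.
Reserves = 6,390/1,305 = 4.9 months.
Program A: score 733 ≥ 580; DTI 37.2% ≤ 38%; LTV 90.9% ≤ 97%; reserves 4.9 ≥ 3 mo → qualifies.
Program B: score 733 ≥ 600; DTI 37.2% > 36%; LTV 90.9% > 90%; employment 66 ≥ 6 mo → does not qualify.
Program C: score 733 ≥ 660; DTI 37.2% ≤ 38%; LTV 90.9% > 80%; reserves 4.9 < 6 mo → does not qualify.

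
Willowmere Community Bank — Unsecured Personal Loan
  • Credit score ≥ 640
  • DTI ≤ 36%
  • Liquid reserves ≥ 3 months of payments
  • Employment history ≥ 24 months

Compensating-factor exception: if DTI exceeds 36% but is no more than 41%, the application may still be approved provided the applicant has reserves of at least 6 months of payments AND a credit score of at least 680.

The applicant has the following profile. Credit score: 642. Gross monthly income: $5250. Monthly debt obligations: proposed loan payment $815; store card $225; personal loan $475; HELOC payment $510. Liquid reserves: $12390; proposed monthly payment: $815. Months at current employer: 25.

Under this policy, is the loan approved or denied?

Denied

Credit score 642 ≥ 640 (meets base)
Total debts = (815 + 225 + 475 + 510) = 2,025. DTI = 2,025/5,250 = 38.6% > 36% — standard DTI limit exceeded.
Reserves = 12,390/815 = 15.2 months ≥ 3
Employment 25 ≥ 24 months
38.6% falls in the override range (36%–41%), so the compensating-factor test applies.
Reserves 15.2 ≥ 6 months; credit score 642 < 680.
Override conditions not both satisfied; exception does not apply.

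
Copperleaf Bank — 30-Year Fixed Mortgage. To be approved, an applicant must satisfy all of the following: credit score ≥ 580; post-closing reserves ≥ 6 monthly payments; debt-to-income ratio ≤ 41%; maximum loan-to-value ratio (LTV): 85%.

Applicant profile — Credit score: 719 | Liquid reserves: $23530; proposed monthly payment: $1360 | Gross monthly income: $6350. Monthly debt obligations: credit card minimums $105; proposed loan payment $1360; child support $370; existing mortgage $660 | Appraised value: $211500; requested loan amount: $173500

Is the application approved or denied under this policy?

Credit score 719 ≥ 580 (meets)
Reserves: 23,530 ÷ 1,360 = 17.3 months (meets 6-month minimum)
Total monthly debts = (105 + 1,360 + 370 + 660) = 2,495. Debt-to-income = 2,495/6,350 = 39.3% — meets 41% limit
LTV: 173,500 ÷ 211,500 = 82%, within 85% cap
All criteria satisfied.

Approved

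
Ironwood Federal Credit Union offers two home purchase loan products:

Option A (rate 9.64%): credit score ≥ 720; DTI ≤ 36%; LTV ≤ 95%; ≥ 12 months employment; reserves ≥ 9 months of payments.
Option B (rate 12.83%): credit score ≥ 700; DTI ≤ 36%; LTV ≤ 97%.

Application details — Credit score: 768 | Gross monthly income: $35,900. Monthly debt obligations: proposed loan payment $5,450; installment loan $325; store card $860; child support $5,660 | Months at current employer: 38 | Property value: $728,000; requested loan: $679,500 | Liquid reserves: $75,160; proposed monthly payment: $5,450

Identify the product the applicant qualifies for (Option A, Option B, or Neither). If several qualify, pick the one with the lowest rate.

Total debts = (5,450 + 325 + 860 + 5,660) = 12,295; DTI = 12,295/35,900 = 34.2%.
LTV = 679,500/728,000 = 93.3%.
Reserves = 75,160/5,450 = 13.8 months.
Option A: score 768 ≥ 720; DTI 34.2% ≤ 36%; LTV 93.3% ≤ 95%; employment 38 ≥ 12 mo; reserves 13.8 ≥ 9 mo → qualifies.
Option B: score 768 ≥ 700; DTI 34.2% ≤ 36%; LTV 93.3% ≤ 97% → qualifies.
Qualifying: Option A, Option B. Lowest rate is 9.64% → Option A.

Option A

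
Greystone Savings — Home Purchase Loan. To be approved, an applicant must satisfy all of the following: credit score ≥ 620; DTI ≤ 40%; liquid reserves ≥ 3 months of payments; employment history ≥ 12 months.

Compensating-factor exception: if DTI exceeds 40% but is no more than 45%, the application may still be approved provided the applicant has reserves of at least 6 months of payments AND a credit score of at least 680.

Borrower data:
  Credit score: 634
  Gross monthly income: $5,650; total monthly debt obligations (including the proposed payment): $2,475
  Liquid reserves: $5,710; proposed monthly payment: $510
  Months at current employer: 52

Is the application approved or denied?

Credit score 634 ≥ 620 (meets base)
DTI: 2,475 ÷ 5,650 = 43.8%, over the 40% base limit.
Liquid reserves cover 5,710/510 = 11.2 months — ≥ 3 required
Employment 52 ≥ 12 months
43.8% falls in the override range (40%–45%), so the compensating-factor test applies.
Override check — reserves: 11.2 mo (ok); score: 634 (below 680).
Compensating-factor requirement not fully met.

Denied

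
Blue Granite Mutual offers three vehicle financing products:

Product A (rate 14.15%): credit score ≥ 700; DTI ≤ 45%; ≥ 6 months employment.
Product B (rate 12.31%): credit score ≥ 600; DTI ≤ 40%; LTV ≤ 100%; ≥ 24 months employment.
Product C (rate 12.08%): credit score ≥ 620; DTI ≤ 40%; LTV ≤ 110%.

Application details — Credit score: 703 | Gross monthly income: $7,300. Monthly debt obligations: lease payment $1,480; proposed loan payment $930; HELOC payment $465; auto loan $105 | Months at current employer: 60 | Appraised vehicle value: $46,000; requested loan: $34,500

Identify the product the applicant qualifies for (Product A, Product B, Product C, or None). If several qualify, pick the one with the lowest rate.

Product A

Total debts = (1,480 + 930 + 465 + 105) = 2,980; DTI = 2,980/7,300 = 40.8%.
LTV = 34,500/46,000 = 75%.
Product A: score 703 ≥ 700; DTI 40.8% ≤ 45%; employment 60 ≥ 6 mo → qualifies.
Product B: score 703 ≥ 600; DTI 40.8% > 40%; LTV 75% ≤ 100%; employment 60 ≥ 24 mo → does not qualify.
Product C: score 703 ≥ 620; DTI 40.8% > 40%; LTV 75% ≤ 110% → does not qualify.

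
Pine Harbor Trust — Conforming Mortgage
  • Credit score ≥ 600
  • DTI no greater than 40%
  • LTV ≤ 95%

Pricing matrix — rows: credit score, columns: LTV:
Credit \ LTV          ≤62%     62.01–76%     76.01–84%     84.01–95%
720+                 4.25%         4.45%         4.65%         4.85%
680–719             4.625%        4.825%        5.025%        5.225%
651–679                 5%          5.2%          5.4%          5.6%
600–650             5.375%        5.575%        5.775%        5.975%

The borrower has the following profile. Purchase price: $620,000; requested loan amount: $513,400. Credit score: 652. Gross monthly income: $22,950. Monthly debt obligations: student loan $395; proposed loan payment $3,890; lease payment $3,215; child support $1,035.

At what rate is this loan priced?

Credit score 652 ≥ 600; Total monthly debts = (395 + 3,890 + 3,215 + 1,035) = 8,535. DTI = 8,535/22,950 = 37.2% ≤ 40%
LTV = 513,400/620,000 = 82.8% ≤ 95%
Row: 652 falls in 651–679. Column: 82.8% falls in 76.01–84%. Rate = 5.4%.

5.4%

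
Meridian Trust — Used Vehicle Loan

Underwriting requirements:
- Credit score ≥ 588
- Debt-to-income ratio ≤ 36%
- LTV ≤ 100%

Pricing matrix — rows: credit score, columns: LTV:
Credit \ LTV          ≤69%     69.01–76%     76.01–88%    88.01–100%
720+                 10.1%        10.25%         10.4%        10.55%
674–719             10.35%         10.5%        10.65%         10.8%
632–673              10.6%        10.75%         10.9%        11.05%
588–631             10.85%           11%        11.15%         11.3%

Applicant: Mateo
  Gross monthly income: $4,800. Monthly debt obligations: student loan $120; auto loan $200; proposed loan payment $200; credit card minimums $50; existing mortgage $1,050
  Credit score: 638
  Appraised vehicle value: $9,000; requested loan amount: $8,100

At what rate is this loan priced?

11.05%

Credit score 638 ≥ 588; Total monthly debts = (120 + 200 + 200 + 50 + 1,050) = 1,620. DTI: 1,620 ÷ 4,800 = 33.8%, within the 36% cap
LTV: 8,100 ÷ 9,000 = 90%, within 100% cap
Score 638 is in the 632–673 band; LTV 90% is in the 88.01–100% band → 11.05%.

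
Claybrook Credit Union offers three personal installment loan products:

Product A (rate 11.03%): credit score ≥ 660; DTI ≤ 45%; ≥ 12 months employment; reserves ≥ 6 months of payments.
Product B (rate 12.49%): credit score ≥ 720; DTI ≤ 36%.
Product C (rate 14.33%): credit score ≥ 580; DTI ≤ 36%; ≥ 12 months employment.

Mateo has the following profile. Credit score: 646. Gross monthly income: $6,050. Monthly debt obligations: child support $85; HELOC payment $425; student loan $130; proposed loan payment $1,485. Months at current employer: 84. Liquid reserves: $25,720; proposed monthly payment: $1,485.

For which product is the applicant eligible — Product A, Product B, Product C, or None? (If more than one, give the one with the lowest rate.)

Product C

Total debts = (85 + 425 + 130 + 1,485) = 2,125; DTI = 2,125/6,050 = 35.1%.
Reserves = 25,720/1,485 = 17.3 months.
Product A: score 646 < 660; DTI 35.1% ≤ 45%; employment 84 ≥ 12 mo; reserves 17.3 ≥ 6 mo → does not qualify.
Product B: score 646 < 720; DTI 35.1% ≤ 36% → does not qualify.
Product C: score 646 ≥ 580; DTI 35.1% ≤ 36%; employment 84 ≥ 12 mo → qualifies.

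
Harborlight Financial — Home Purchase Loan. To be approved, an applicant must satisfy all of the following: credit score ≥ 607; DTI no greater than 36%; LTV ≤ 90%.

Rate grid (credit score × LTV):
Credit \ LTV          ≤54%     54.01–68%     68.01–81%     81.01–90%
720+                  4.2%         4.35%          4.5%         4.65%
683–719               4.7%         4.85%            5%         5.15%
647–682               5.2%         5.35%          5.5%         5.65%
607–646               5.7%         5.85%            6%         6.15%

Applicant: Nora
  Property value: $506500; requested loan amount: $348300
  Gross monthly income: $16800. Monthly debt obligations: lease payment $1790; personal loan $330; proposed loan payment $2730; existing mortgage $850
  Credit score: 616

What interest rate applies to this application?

Credit score 616 ≥ 607; Total monthly debts = (1,790 + 330 + 2,730 + 850) = 5,700. Debt-to-income = 5,700/16,800 = 33.9% — meets 36% limit
LTV: 348,300 ÷ 506,500 = 68.8%, within 90% cap
Row: 616 falls in 607–646. Column: 68.8% falls in 68.01–81%. Rate = 6%.

6%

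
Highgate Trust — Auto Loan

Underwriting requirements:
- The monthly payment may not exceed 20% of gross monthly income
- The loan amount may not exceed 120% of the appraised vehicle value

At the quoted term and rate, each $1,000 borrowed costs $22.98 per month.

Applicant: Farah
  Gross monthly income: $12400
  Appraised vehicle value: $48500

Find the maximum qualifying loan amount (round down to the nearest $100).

$58,200

Payment cap: 20% × $12,400 = $2,480/month.
At $22.98 per $1,000, that supports 2,480/22.98 × 1,000 ≈ $107,919 → $107,900.
LTV cap: 120% × $48,500 = $58,200 → $58,200.
Binding constraint: loan-to-value.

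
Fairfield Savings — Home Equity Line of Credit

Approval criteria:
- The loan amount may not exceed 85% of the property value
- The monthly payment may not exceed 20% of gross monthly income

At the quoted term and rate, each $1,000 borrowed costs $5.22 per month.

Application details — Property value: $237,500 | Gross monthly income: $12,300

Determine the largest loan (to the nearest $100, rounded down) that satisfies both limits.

Payment cap: 20% × $12,300 = $2,460/month.
At $5.22 per $1,000, that supports 2,460/5.22 × 1,000 ≈ $471,264 → $471,200.
LTV cap: 85% × $237,500 = $201,875 → $201,800.
Binding constraint: loan-to-value.

$201,800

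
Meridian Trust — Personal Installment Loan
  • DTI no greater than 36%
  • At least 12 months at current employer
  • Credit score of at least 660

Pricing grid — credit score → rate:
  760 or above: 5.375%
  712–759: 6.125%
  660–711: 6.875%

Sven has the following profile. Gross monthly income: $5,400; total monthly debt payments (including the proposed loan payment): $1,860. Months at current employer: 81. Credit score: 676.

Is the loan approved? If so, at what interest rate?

Credit score 676 ≥ 660 (meets minimum)
Employment 81 ≥ 12 months
DTI = 1,860/5,400 = 34.4% ≤ 36%
All requirements met. Score 676 falls in the 660–711 tier → 6.875%.

Approved at 6.875%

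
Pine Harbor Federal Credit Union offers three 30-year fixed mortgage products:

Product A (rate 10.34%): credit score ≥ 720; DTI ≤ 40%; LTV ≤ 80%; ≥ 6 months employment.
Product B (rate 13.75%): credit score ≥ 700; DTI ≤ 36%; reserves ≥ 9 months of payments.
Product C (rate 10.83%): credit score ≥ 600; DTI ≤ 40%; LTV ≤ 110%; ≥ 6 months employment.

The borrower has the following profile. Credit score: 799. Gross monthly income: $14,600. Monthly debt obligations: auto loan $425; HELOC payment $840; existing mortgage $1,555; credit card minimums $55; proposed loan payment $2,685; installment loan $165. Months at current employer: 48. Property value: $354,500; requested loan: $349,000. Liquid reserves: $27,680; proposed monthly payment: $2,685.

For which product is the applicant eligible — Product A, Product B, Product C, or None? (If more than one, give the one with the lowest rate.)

Product C

Total debts = (425 + 840 + 1,555 + 55 + 2,685 + 165) = 5,725; DTI = 5,725/14,600 = 39.2%.
LTV = 349,000/354,500 = 98.4%.
Reserves = 27,680/2,685 = 10.3 months.
Product A: score 799 ≥ 720; DTI 39.2% ≤ 40%; LTV 98.4% > 80%; employment 48 ≥ 6 mo → does not qualify.
Product B: score 799 ≥ 700; DTI 39.2% > 36%; reserves 10.3 ≥ 9 mo → does not qualify.
Product C: score 799 ≥ 600; DTI 39.2% ≤ 40%; LTV 98.4% ≤ 110%; employment 48 ≥ 6 mo → qualifies.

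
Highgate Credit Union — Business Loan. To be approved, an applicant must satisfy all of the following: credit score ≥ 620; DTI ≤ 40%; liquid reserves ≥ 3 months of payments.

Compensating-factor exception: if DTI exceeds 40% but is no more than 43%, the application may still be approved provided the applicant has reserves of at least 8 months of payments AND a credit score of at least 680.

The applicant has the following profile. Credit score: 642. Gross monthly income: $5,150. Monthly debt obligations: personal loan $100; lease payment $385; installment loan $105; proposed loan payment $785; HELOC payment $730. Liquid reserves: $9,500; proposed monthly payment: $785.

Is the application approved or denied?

Denied

Credit score 642 ≥ 620 (meets base)
Total debts = (100 + 385 + 105 + 785 + 730) = 2,105. DTI = 2,105/5,150 = 40.9% > 40% — standard DTI limit exceeded.
Reserves: 9,500 ÷ 785 = 12.1 months (meets 3-month minimum)
DTI 40.9% is within the 40%–43% exception band; checking compensating factors.
Override check — reserves: 12.1 mo (ok); score: 642 (below 680).
Override conditions not both satisfied; exception does not apply.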